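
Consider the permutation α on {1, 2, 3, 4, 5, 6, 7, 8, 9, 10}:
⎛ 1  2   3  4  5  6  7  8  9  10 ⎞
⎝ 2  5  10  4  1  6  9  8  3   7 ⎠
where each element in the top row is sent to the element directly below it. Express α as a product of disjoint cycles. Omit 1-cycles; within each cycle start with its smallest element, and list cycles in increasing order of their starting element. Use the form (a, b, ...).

From 1: 1 → 2 → 5 → 1, closing the cycle (1, 2, 5).
Continuing from each remaining unvisited element yields (1, 2, 5)(3, 10, 7, 9).

(1, 2, 5)(3, 10, 7, 9)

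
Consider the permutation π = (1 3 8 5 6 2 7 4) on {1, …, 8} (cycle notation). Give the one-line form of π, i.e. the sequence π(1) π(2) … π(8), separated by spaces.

Reading each image from the cycles: 1→3, 2→7, 3→8, 4→1, 5→6, 6→2, 7→4, 8→5.
So the one-line form is 3 7 8 1 6 2 4 5.

3 7 8 1 6 2 4 5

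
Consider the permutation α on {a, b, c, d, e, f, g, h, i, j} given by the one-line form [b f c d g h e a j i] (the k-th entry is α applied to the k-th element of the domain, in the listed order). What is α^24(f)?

f

Tracing f → h → … returns to f after 4 steps, so f lies in a 4-cycle (a, b, f, h).
Since the cycle has length 4, α^24 acts on it the same as α^0 (24 mod 4 = 0).
So α^24(f) = f.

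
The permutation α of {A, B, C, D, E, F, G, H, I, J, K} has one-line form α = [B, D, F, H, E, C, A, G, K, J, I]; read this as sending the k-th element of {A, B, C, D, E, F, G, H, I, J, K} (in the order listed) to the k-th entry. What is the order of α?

The disjoint-cycle form of α has cycle lengths 5, 2, 2, 1, 1.
Since disjoint cycles commute, ord(α) = lcm(5, 2, 2) = 10.

10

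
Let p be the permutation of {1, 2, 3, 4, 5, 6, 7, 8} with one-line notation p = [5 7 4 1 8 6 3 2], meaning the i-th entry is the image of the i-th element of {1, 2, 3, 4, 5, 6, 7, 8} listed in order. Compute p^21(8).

8

Tracing 8 → 2 → … returns to 8 after 7 steps, so 8 lies in a 7-cycle (1, 5, 8, 2, 7, 3, 4).
Powers repeat with period 7 on this cycle, and 21 mod 7 = 0, so p^21(8) = p^0(8).
So p^21(8) = 8.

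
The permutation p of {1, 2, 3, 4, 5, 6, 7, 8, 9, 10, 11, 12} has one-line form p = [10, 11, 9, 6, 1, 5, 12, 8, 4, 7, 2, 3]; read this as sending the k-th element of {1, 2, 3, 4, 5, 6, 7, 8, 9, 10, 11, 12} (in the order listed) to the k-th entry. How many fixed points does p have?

1

The fixed points (elements with p(x) = x) are {8}, so there is 1.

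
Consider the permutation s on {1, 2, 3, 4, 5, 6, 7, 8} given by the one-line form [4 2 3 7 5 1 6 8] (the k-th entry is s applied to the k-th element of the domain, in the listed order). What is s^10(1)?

Tracing 1 → 4 → … returns to 1 after 4 steps, so 1 lies in a 4-cycle (1 4 7 6).
Since the cycle has length 4, s^10 acts on it the same as s^2 (10 mod 4 = 2).
Advancing 2 steps from 1: 1 → 4 → 7.

7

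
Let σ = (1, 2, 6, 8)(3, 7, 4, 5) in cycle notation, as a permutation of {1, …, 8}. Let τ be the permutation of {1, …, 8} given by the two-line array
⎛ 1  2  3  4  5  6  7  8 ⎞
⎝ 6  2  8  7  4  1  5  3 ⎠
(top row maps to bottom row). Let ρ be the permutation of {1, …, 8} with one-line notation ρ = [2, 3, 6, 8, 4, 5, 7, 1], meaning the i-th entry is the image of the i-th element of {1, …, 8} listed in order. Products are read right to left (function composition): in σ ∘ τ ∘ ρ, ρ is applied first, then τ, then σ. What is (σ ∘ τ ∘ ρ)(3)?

Chase 3: ρ(3) = 6; τ(6) = 1; σ(1) = 2. Hence (σ ∘ τ ∘ ρ)(3) = 2.

2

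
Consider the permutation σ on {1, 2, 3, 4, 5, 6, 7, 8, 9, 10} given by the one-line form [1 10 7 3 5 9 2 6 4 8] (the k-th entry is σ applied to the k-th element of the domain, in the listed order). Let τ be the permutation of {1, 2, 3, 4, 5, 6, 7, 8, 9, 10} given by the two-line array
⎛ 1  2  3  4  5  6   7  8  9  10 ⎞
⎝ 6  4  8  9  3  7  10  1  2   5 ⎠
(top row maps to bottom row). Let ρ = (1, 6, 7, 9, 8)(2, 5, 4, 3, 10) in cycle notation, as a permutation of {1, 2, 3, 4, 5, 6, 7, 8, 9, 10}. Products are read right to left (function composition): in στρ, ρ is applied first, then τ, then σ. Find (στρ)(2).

(στρ)(2) = σ(τ(ρ(2))). ρ(2) = 5, then τ(5) = 3, then σ(3) = 7, so the result is 7.

7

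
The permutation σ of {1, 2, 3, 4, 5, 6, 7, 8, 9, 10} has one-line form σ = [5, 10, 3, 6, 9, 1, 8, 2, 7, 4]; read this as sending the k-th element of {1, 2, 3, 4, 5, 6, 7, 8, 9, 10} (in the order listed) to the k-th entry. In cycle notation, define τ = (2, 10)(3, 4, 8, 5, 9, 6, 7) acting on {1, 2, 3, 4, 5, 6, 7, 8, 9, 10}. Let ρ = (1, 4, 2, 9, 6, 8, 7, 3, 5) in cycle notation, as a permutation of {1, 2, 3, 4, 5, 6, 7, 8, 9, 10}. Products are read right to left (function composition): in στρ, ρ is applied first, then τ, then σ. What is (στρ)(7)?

Apply the permutations in order: ρ(7) = 3, then τ(3) = 4, then σ(4) = 6. So (στρ)(7) = 6.

6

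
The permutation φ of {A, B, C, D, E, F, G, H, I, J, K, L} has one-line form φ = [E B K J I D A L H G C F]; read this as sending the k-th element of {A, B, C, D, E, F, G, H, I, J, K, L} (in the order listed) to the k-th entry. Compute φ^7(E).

G

Tracing E → I → … returns to E after 9 steps, so E lies in a 9-cycle (A E I H L F D J G).
Advancing 7 steps from E: E → I → H → L → F → D → J → G.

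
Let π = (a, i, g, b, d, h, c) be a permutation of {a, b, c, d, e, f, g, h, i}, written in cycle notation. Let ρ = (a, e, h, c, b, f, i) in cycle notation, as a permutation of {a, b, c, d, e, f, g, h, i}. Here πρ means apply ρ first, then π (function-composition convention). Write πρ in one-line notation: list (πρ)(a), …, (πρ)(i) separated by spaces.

e f d h c g b a i

(πρ)(x) = π(ρ(x)). Computing each image: π(ρ(a)) = π(e) = e, π(ρ(b)) = π(f) = f, π(ρ(c)) = π(b) = d, π(ρ(d)) = π(d) = h, π(ρ(e)) = π(h) = c, π(ρ(f)) = π(i) = g, π(ρ(g)) = π(g) = b, π(ρ(h)) = π(c) = a, π(ρ(i)) = π(a) = i.
Hence πρ = [e f d h c g b a i].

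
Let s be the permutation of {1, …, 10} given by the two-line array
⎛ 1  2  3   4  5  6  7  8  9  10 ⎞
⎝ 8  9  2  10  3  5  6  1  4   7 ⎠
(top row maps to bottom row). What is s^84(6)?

Tracing 6 → 5 → … returns to 6 after 8 steps, so 6 lies in an 8-cycle (2, 9, 4, 10, 7, 6, 5, 3).
Since the cycle has length 8, s^84 acts on it the same as s^4 (84 mod 8 = 4).
Advancing 4 steps from 6: 6 → 5 → 3 → 2 → 9.

9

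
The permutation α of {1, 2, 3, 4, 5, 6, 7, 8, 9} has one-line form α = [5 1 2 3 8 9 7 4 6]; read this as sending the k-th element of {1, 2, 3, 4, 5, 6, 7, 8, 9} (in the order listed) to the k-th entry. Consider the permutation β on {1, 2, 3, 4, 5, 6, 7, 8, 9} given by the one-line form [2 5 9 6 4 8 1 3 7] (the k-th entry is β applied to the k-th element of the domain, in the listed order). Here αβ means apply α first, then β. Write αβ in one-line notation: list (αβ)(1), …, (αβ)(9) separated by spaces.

4 2 5 9 3 7 1 6 8

(αβ)(x) = β(α(x)). Computing each image: β(α(1)) = β(5) = 4, β(α(2)) = β(1) = 2, β(α(3)) = β(2) = 5, β(α(4)) = β(3) = 9, β(α(5)) = β(8) = 3, β(α(6)) = β(9) = 7, β(α(7)) = β(7) = 1, β(α(8)) = β(4) = 6, β(α(9)) = β(6) = 8.
Hence αβ = [4 2 5 9 3 7 1 6 8].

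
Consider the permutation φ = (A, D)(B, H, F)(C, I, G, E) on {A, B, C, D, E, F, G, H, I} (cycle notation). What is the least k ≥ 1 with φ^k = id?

The disjoint cycles have lengths 4, 3, 2.
The order is lcm(4, 3, 2) = 12.

12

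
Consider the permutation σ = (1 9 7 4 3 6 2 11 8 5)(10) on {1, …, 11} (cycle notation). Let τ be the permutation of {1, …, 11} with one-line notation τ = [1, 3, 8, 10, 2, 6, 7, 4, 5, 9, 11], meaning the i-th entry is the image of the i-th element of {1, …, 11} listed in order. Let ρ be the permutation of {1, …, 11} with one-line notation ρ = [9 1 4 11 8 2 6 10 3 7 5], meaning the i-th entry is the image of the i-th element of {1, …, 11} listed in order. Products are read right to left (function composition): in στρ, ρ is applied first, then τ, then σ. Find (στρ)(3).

10

Chase 3: ρ(3) = 4; τ(4) = 10; σ(10) = 10. Hence (στρ)(3) = 10.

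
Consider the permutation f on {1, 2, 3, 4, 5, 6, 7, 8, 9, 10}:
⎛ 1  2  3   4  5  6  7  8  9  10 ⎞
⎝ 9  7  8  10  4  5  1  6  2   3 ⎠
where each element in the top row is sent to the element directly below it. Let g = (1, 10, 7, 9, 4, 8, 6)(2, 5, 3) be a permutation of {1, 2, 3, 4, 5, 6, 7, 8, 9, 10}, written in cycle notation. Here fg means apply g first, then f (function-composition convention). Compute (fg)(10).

1

g(10) = 7, then f(7) = 1; composing gives (fg)(10) = 1.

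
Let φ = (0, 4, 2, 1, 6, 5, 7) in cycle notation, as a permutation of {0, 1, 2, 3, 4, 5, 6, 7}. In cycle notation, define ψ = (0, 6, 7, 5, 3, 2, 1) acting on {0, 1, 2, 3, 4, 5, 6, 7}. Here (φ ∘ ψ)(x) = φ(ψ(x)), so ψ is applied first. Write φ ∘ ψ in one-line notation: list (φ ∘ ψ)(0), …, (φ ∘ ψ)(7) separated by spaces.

(φ ∘ ψ)(x) = φ(ψ(x)). Computing each image: φ(ψ(0)) = φ(6) = 5, φ(ψ(1)) = φ(0) = 4, φ(ψ(2)) = φ(1) = 6, φ(ψ(3)) = φ(2) = 1, φ(ψ(4)) = φ(4) = 2, φ(ψ(5)) = φ(3) = 3, φ(ψ(6)) = φ(7) = 0, φ(ψ(7)) = φ(5) = 7.
Hence φ ∘ ψ = [5 4 6 1 2 3 0 7].

5 4 6 1 2 3 0 7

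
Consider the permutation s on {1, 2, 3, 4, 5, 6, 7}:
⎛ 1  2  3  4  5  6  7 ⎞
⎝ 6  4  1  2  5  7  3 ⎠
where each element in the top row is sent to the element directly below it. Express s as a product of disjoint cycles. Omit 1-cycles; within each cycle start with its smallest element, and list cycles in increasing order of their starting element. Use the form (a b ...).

(1 6 7 3)(2 4)

Start at 1 and follow images: 1 → 6 → 7 → 3 → 1, giving the cycle (1 6 7 3).
Continuing from each remaining unvisited element yields (1 6 7 3)(2 4).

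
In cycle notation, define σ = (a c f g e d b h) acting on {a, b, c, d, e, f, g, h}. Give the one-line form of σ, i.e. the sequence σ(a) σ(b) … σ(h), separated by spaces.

c h f b d g e a

Image by image: a→c, b→h, c→f, d→b, e→d, f→g, g→e, h→a.
Listing these in domain order gives c h f b d g e a.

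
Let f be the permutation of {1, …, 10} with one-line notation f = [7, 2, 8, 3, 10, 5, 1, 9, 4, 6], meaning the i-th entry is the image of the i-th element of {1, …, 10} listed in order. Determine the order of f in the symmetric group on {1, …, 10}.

Decomposing into disjoint cycles gives cycle lengths 4, 3, 2, 1.
Since disjoint cycles commute, ord(f) = lcm(4, 3, 2) = 12.

12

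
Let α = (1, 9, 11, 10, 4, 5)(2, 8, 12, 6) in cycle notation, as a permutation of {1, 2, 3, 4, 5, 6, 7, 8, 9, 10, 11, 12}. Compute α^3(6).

6 lies in the 4-cycle (2, 8, 12, 6).
Stepping 3 places around the cycle: 6 → 2 → 8 → 12.

12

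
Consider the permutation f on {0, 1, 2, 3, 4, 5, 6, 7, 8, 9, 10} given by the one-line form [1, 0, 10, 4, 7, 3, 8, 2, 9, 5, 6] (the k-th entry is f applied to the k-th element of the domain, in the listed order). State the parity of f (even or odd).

In disjoint-cycle form the cycle lengths are 9, 2.
A cycle is odd iff its length is even; f has 1 even-length cycle, so sgn(f) = (−1)^1 and f is odd.

odd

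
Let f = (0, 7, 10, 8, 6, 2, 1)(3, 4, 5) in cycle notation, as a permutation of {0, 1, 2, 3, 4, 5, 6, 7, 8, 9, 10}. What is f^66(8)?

1

8 lies in the 7-cycle (0, 7, 10, 8, 6, 2, 1).
Powers repeat with period 7 on this cycle, and 66 mod 7 = 3, so f^66(8) = f^3(8).
Stepping 3 places around the cycle: 8 → 6 → 2 → 1.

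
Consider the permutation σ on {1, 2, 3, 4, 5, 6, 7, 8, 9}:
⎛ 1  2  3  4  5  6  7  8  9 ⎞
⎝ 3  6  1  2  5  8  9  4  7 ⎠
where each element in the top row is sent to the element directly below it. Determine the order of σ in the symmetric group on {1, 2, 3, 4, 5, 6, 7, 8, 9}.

4

The disjoint-cycle form of σ has cycle lengths 4, 2, 2, 1.
Since disjoint cycles commute, ord(σ) = lcm(4, 2, 2) = 4.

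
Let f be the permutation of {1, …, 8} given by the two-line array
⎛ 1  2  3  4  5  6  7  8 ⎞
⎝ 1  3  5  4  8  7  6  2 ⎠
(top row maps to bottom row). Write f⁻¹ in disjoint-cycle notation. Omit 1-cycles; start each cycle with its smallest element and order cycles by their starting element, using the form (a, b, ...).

(2, 8, 5, 3)(6, 7)

The cycle decomposition of f is (2, 3, 5, 8)(6, 7).
The inverse reverses every cycle; in canonical form, f⁻¹ = (2, 8, 5, 3)(6, 7).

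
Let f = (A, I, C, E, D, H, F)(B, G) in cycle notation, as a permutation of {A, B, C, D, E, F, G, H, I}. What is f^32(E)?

A

E lies in the 7-cycle (A, I, C, E, D, H, F).
Since the cycle has length 7, f^32 acts on it the same as f^4 (32 mod 7 = 4).
Stepping 4 places around the cycle: E → D → H → F → A.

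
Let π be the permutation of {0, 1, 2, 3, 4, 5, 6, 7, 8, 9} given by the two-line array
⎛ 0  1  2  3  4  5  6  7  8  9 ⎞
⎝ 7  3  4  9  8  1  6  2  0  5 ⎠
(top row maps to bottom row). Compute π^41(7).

2

Tracing 7 → 2 → … returns to 7 after 5 steps, so 7 lies in a 5-cycle (0, 7, 2, 4, 8).
Since the cycle has length 5, π^41 acts on it the same as π^1 (41 mod 5 = 1).
Stepping 1 place around the cycle: 7 → 2.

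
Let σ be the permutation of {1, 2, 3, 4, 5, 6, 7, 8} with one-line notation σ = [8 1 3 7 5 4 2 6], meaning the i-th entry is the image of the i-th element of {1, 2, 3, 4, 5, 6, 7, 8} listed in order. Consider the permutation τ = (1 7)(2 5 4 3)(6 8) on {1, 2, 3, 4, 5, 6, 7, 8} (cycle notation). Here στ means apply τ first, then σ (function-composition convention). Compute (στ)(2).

5

First apply τ: τ(2) = 5, then σ(5) = 5. Thus (στ)(2) = 5.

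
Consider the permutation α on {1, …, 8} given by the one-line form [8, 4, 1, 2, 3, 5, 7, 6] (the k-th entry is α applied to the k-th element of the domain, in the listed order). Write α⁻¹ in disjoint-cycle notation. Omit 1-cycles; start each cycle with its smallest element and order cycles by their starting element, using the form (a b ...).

(1 3 5 6 8)(2 4)

First write α in disjoint cycles: (1 8 6 5 3)(2 4).
The inverse reverses every cycle; in canonical form, α⁻¹ = (1 3 5 6 8)(2 4).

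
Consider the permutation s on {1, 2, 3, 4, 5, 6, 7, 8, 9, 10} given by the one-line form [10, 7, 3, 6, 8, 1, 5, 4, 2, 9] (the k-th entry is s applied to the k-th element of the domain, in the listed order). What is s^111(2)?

8

Tracing 2 → 7 → … returns to 2 after 9 steps, so 2 lies in a 9-cycle (1 10 9 2 7 5 8 4 6).
On a 9-cycle, s^9 is the identity, so s^111 = s^3 there (111 ≡ 3 mod 9).
Stepping 3 places around the cycle: 2 → 7 → 5 → 8.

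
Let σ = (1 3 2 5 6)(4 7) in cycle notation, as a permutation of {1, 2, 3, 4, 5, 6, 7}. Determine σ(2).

5

In the cycle (1 3 2 5 6), 2 is followed by 5, so σ(2) = 5.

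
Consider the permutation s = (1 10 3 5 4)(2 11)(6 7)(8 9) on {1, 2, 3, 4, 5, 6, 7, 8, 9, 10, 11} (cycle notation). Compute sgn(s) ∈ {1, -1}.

The cycle lengths are 5, 2, 2, 2.
A cycle of length ℓ contributes ℓ−1 transpositions, so s is a product of 4 + 1 + 1 + 1 = 7 transpositions — odd.

-1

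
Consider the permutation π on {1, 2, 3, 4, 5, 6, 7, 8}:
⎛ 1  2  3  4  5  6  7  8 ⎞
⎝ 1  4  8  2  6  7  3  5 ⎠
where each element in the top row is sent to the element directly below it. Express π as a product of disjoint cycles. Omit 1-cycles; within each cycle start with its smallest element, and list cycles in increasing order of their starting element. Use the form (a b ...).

From 2: 2 → 4 → 2, closing the cycle (2 4).
Continuing from each remaining unvisited element yields (2 4)(3 8 5 6 7).

(2 4)(3 8 5 6 7)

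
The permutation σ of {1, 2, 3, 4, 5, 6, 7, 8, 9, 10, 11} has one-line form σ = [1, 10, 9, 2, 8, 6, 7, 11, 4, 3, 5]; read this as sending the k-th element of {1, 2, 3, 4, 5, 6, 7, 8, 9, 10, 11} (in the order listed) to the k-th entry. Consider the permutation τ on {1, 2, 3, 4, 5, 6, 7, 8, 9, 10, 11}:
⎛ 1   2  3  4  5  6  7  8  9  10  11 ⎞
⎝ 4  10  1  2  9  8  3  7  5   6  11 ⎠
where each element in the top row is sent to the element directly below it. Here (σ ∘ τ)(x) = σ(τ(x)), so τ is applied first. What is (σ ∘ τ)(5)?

4

τ(5) = 9, then σ(9) = 4; composing gives (σ ∘ τ)(5) = 4.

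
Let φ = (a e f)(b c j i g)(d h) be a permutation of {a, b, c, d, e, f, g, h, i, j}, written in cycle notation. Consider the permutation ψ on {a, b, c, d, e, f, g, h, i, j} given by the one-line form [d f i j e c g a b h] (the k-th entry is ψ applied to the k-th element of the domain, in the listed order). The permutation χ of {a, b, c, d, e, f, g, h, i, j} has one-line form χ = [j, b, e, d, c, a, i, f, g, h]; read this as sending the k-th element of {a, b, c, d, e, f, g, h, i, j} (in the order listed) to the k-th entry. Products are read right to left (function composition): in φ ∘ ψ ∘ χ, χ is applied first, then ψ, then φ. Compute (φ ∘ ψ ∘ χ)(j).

(φ ∘ ψ ∘ χ)(j) = φ(ψ(χ(j))). χ(j) = h, then ψ(h) = a, then φ(a) = e, so the result is e.

e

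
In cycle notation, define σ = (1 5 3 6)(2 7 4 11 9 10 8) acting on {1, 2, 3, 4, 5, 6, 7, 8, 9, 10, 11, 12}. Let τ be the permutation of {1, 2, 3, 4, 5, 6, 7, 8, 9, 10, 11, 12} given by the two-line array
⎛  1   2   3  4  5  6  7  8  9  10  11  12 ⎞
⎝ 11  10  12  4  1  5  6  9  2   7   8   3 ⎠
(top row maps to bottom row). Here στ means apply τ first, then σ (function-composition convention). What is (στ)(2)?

First apply τ: τ(2) = 10, then σ(10) = 8. Thus (στ)(2) = 8.

8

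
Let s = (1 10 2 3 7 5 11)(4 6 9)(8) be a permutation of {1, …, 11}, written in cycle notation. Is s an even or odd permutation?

even

The cycle lengths are 7, 3, 1.
A cycle is odd iff its length is even; s has 0 even-length cycles, so sgn(s) = (−1)^0 and s is even.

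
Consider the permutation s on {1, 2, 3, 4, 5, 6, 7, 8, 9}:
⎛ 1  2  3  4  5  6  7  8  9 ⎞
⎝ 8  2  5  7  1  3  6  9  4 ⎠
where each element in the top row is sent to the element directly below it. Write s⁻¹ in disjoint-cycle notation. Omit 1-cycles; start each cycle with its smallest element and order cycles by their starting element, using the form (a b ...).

First write s in disjoint cycles: (1 8 9 4 7 6 3 5).
The inverse reverses every cycle; in canonical form, s⁻¹ = (1 5 3 6 7 4 9 8).

(1 5 3 6 7 4 9 8)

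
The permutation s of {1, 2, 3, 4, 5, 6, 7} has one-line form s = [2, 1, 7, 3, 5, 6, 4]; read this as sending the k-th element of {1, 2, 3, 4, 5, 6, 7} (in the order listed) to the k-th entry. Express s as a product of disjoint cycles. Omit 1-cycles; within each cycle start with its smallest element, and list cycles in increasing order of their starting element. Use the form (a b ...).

Start at 1 and follow images: 1 → 2 → 1, giving the cycle (1 2).
Repeating from the next unused element and collecting all non-trivial cycles gives (1 2)(3 7 4).

(1 2)(3 7 4)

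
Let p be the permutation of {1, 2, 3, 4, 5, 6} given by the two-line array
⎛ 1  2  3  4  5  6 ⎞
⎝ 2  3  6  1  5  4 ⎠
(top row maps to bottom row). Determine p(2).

3

The entry below 2 in the array is 3, so p(2) = 3.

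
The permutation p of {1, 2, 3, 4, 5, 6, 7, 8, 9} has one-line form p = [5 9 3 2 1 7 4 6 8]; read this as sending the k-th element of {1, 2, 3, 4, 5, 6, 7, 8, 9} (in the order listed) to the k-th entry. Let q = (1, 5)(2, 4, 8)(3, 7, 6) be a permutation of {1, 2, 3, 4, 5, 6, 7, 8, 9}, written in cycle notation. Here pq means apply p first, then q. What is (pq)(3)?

7

p(3) = 3, then q(3) = 7; composing gives (pq)(3) = 7.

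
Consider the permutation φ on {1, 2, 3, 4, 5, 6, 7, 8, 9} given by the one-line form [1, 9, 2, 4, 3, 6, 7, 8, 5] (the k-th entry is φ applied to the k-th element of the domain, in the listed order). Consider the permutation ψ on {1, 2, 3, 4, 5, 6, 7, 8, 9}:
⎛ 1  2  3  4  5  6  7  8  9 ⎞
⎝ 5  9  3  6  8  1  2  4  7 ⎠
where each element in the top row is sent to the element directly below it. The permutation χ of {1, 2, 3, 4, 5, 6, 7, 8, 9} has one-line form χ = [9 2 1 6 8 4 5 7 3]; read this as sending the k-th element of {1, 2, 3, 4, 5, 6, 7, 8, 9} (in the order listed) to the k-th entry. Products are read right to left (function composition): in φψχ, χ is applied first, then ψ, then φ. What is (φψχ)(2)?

Chase 2: χ(2) = 2; ψ(2) = 9; φ(9) = 5. Hence (φψχ)(2) = 5.

5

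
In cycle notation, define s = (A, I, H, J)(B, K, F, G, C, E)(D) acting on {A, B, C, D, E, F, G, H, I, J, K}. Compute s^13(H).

J

H lies in the 4-cycle (A, I, H, J).
On a 4-cycle, s^4 is the identity, so s^13 = s^1 there (13 ≡ 1 mod 4).
Stepping 1 place around the cycle: H → J.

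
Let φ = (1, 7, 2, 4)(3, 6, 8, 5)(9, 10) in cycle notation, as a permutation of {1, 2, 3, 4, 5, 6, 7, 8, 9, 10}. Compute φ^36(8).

8

8 lies in the 4-cycle (3, 6, 8, 5).
On a 4-cycle, φ^4 is the identity, so φ^36 = φ^0 there (36 ≡ 0 mod 4).
So φ^36(8) = 8.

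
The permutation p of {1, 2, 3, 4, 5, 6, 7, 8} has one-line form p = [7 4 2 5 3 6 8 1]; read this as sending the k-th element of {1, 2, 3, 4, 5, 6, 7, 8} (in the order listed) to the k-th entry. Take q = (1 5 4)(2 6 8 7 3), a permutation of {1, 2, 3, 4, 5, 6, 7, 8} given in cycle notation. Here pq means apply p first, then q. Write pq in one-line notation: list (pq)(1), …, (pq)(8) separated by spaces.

3 1 6 4 2 8 7 5

(pq)(x) = q(p(x)). Computing each image: q(p(1)) = q(7) = 3, q(p(2)) = q(4) = 1, q(p(3)) = q(2) = 6, q(p(4)) = q(5) = 4, q(p(5)) = q(3) = 2, q(p(6)) = q(6) = 8, q(p(7)) = q(8) = 7, q(p(8)) = q(1) = 5.
Hence pq = [3 1 6 4 2 8 7 5].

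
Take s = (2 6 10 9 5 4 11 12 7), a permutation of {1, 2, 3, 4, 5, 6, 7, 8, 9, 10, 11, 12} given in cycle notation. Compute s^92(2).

2 lies in the 9-cycle (2 6 10 9 5 4 11 12 7).
On a 9-cycle, s^9 is the identity, so s^92 = s^2 there (92 ≡ 2 mod 9).
Advancing 2 steps from 2: 2 → 6 → 10.

10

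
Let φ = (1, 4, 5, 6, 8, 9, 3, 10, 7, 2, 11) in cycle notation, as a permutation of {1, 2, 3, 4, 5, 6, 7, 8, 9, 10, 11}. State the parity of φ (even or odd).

The cycle lengths are 11.
A cycle is odd iff its length is even; φ has 0 even-length cycles, so sgn(φ) = (−1)^0 and φ is even.

even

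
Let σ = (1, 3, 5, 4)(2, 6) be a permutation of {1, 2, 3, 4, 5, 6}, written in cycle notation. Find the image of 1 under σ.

1 appears in (1, 3, 5, 4); the next entry (wrapping around) is 3.

3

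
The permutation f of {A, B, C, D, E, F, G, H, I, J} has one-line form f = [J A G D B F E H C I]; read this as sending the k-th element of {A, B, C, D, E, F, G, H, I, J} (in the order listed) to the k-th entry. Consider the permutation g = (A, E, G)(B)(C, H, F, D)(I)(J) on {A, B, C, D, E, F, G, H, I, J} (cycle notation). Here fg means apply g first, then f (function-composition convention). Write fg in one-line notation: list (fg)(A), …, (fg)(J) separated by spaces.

(fg)(x) = f(g(x)). Computing each image: f(g(A)) = f(E) = B, f(g(B)) = f(B) = A, f(g(C)) = f(H) = H, f(g(D)) = f(C) = G, f(g(E)) = f(G) = E, f(g(F)) = f(D) = D, f(g(G)) = f(A) = J, f(g(H)) = f(F) = F, f(g(I)) = f(I) = C, f(g(J)) = f(J) = I.
Hence fg = [B A H G E D J F C I].

B A H G E D J F C I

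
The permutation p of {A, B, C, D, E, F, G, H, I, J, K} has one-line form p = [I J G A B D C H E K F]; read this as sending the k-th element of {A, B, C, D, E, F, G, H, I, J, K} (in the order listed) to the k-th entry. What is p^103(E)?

I

Tracing E → B → … returns to E after 8 steps, so E lies in an 8-cycle (A I E B J K F D).
On an 8-cycle, p^8 is the identity, so p^103 = p^7 there (103 ≡ 7 mod 8).
Advancing 7 steps from E: E → B → J → K → F → D → A → I.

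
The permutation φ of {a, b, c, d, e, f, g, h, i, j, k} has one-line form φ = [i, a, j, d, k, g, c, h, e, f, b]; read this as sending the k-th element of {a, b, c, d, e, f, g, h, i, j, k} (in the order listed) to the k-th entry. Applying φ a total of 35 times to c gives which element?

Tracing c → j → … returns to c after 4 steps, so c lies in a 4-cycle (c j f g).
On a 4-cycle, φ^4 is the identity, so φ^35 = φ^3 there (35 ≡ 3 mod 4).
Stepping 3 places around the cycle: c → j → f → g.

g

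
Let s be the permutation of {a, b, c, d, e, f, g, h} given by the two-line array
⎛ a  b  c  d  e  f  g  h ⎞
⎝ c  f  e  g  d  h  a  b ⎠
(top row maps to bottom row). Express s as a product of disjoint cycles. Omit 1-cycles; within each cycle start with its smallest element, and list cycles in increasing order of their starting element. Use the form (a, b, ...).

Start at a and follow images: a → c → e → d → g → a, giving the cycle (a, c, e, d, g).
Repeating from the next unused element and collecting all non-trivial cycles gives (a, c, e, d, g)(b, f, h).

(a, c, e, d, g)(b, f, h)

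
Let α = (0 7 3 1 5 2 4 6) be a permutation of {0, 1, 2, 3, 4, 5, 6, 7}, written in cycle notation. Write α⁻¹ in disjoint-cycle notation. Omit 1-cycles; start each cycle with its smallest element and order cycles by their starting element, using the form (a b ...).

(0 6 4 2 5 1 3 7)

The inverse reverses each cycle.
Reversing each cycle of α and rotating so the smallest element leads gives (0 6 4 2 5 1 3 7).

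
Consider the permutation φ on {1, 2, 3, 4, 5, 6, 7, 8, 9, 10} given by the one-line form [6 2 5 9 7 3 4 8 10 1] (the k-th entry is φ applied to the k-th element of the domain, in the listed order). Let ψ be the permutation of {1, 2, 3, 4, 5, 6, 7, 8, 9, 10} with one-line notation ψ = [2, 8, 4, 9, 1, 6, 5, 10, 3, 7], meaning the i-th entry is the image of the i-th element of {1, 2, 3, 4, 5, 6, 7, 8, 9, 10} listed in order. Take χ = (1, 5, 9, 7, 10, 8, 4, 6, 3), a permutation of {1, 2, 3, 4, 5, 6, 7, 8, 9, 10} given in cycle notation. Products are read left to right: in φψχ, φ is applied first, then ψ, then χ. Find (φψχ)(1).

(φψχ)(1) = χ(ψ(φ(1))). φ(1) = 6, then ψ(6) = 6, then χ(6) = 3, so the result is 3.

3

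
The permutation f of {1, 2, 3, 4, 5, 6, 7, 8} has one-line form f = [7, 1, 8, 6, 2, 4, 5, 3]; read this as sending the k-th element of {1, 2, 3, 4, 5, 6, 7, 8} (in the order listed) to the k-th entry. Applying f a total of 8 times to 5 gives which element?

Tracing 5 → 2 → … returns to 5 after 4 steps, so 5 lies in a 4-cycle (1 7 5 2).
On a 4-cycle, f^4 is the identity, so f^8 = f^0 there (8 ≡ 0 mod 4).
So f^8(5) = 5.

5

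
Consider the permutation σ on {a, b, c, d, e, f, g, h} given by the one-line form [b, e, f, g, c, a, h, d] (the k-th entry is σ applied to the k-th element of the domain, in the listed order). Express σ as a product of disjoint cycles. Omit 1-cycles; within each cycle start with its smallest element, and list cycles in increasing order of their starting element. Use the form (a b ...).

(a b e c f)(d g h)

From a: a → b → e → c → f → a, closing the cycle (a b e c f).
Continuing from each remaining unvisited element yields (a b e c f)(d g h).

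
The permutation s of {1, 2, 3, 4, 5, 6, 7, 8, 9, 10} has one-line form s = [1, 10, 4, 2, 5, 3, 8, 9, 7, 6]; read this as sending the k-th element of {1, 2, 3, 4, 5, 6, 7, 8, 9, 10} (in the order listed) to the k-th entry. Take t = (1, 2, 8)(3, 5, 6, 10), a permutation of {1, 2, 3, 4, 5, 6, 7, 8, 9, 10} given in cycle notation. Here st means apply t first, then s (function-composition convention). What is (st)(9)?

7

t(9) = 9, then s(9) = 7; composing gives (st)(9) = 7.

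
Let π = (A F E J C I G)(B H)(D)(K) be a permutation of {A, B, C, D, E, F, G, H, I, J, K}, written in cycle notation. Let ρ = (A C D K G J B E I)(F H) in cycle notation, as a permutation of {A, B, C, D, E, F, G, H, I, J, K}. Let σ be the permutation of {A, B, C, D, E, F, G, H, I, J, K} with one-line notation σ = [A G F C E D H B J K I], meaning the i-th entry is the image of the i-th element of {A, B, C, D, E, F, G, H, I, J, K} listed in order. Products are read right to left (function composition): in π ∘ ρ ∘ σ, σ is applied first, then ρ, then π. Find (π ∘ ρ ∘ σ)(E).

(π ∘ ρ ∘ σ)(E) = π(ρ(σ(E))). σ(E) = E, then ρ(E) = I, then π(I) = G, so the result is G.

G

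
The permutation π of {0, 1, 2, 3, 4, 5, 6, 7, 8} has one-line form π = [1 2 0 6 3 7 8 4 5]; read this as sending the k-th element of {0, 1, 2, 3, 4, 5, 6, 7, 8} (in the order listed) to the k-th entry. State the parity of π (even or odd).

odd

In disjoint-cycle form the cycle lengths are 6, 3.
A cycle of length ℓ contributes ℓ−1 transpositions, so π is a product of 5 + 2 = 7 transpositions — odd.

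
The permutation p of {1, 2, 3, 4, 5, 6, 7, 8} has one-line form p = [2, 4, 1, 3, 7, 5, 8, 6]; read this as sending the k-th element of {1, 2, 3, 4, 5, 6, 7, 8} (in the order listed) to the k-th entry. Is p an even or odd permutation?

even

In disjoint-cycle form the cycle lengths are 4, 4.
A cycle of length ℓ contributes ℓ−1 transpositions, so p is a product of 3 + 3 = 6 transpositions — even.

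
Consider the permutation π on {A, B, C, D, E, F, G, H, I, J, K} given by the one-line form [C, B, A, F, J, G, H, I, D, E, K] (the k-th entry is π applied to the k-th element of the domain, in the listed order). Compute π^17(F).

H

Tracing F → G → … returns to F after 5 steps, so F lies in a 5-cycle (D F G H I).
Since the cycle has length 5, π^17 acts on it the same as π^2 (17 mod 5 = 2).
Advancing 2 steps from F: F → G → H.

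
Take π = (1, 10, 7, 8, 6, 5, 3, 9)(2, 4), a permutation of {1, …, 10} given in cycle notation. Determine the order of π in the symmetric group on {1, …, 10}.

The cycle type of π is (8, 2).
Since disjoint cycles commute, ord(π) = lcm(8, 2) = 8.

8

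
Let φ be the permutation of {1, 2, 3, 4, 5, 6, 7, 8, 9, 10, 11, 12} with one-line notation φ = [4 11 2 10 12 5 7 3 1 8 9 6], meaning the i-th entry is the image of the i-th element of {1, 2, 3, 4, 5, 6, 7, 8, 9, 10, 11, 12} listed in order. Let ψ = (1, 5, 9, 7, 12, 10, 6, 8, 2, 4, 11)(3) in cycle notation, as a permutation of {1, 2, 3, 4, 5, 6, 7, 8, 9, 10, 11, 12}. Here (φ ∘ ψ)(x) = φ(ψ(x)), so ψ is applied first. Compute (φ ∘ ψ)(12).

(φ ∘ ψ)(12) = φ(ψ(12)). ψ(12) = 10, then φ(10) = 8. So (φ ∘ ψ)(12) = 8.

8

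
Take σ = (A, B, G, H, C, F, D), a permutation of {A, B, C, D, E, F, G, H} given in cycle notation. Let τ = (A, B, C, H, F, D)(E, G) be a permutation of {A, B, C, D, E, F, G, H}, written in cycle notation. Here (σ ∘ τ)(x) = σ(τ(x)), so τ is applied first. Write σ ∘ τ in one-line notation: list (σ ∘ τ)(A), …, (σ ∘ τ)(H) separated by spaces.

G F C B H A E D

For each element, apply τ then σ: A → B → G; B → C → F; C → H → C; D → A → B; E → G → H; F → D → A; G → E → E; H → F → D.
So σ ∘ τ in one-line form is G F C B H A E D.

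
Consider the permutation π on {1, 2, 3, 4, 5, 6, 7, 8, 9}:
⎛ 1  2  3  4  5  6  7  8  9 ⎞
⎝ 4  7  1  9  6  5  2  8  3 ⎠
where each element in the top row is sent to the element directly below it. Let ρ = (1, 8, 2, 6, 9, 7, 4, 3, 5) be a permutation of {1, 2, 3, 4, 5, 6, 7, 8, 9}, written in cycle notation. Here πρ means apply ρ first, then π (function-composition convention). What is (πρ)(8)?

7

ρ(8) = 2, then π(2) = 7; composing gives (πρ)(8) = 7.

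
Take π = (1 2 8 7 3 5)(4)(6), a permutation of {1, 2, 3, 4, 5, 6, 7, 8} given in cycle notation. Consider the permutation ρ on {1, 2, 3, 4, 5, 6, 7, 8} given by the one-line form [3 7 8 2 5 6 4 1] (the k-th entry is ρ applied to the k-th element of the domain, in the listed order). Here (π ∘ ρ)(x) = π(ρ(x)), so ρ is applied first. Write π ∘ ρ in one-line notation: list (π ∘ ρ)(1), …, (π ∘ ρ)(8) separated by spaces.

5 3 7 8 1 6 4 2

Chase each element through ρ then π: 1 → 3 → 5; 2 → 7 → 3; 3 → 8 → 7; 4 → 2 → 8; 5 → 5 → 1; 6 → 6 → 6; 7 → 4 → 4; 8 → 1 → 2.
So π ∘ ρ in one-line form is 5 3 7 8 1 6 4 2.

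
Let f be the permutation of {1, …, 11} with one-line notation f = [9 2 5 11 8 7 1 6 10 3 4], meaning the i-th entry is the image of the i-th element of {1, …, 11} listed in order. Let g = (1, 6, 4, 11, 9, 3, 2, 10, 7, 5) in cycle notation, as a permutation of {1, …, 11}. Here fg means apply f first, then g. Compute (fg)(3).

1

(fg)(3) = g(f(3)). f(3) = 5, then g(5) = 1. So (fg)(3) = 1.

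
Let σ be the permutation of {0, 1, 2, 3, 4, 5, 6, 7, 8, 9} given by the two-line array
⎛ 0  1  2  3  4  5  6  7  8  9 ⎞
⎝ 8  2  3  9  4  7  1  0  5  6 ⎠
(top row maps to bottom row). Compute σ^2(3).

Tracing 3 → 9 → … returns to 3 after 5 steps, so 3 lies in a 5-cycle (1, 2, 3, 9, 6).
Stepping 2 places around the cycle: 3 → 9 → 6.

6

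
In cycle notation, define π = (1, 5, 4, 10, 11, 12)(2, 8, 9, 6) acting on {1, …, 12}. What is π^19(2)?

2 lies in the 4-cycle (2, 8, 9, 6).
Since the cycle has length 4, π^19 acts on it the same as π^3 (19 mod 4 = 3).
Advancing 3 steps from 2: 2 → 8 → 9 → 6.

6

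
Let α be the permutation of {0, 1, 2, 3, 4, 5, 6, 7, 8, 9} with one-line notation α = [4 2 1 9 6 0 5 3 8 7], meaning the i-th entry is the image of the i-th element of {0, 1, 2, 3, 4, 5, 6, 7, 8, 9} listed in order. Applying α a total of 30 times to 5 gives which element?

Tracing 5 → 0 → … returns to 5 after 4 steps, so 5 lies in a 4-cycle (0 4 6 5).
Powers repeat with period 4 on this cycle, and 30 mod 4 = 2, so α^30(5) = α^2(5).
Stepping 2 places around the cycle: 5 → 0 → 4.

4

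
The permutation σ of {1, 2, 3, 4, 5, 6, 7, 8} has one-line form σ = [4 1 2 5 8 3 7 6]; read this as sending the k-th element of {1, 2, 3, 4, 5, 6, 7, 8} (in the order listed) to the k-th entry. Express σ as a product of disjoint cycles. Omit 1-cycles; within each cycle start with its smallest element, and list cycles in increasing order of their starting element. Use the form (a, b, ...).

(1, 4, 5, 8, 6, 3, 2)

From 1: 1 → 4 → 5 → 8 → 6 → 3 → 2 → 1, closing the cycle (1, 4, 5, 8, 6, 3, 2).
Repeating from the next unused element and collecting all non-trivial cycles gives (1, 4, 5, 8, 6, 3, 2).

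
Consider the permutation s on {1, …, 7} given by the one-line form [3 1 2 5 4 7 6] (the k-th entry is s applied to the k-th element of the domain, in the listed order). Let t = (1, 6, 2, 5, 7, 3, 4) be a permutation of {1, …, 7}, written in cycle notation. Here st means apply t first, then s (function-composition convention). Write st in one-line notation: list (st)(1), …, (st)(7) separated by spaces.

(st)(x) = s(t(x)). Computing each image: s(t(1)) = s(6) = 7, s(t(2)) = s(5) = 4, s(t(3)) = s(4) = 5, s(t(4)) = s(1) = 3, s(t(5)) = s(7) = 6, s(t(6)) = s(2) = 1, s(t(7)) = s(3) = 2.
Hence st = [7 4 5 3 6 1 2].

7 4 5 3 6 1 2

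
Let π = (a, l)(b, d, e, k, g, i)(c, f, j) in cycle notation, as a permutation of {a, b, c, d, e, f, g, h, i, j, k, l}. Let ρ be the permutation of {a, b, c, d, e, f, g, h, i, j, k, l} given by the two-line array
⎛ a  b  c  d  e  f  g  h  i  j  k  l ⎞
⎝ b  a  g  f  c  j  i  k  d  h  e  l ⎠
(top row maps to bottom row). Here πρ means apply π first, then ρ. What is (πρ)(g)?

(πρ)(g) = ρ(π(g)). π(g) = i, then ρ(i) = d. So (πρ)(g) = d.

d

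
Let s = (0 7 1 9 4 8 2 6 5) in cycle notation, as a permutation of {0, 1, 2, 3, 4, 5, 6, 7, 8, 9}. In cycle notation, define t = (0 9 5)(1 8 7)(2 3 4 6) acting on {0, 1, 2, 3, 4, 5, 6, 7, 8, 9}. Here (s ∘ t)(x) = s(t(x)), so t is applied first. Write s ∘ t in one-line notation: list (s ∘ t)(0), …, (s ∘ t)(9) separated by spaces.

(s ∘ t)(x) = s(t(x)). Computing each image: s(t(0)) = s(9) = 4, s(t(1)) = s(8) = 2, s(t(2)) = s(3) = 3, s(t(3)) = s(4) = 8, s(t(4)) = s(6) = 5, s(t(5)) = s(0) = 7, s(t(6)) = s(2) = 6, s(t(7)) = s(1) = 9, s(t(8)) = s(7) = 1, s(t(9)) = s(5) = 0.
Hence s ∘ t = [4 2 3 8 5 7 6 9 1 0].

4 2 3 8 5 7 6 9 1 0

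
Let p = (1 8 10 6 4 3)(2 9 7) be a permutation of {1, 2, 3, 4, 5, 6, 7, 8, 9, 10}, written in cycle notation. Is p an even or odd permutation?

odd

The cycle lengths are 6, 3, 1.
A cycle of length ℓ contributes ℓ−1 transpositions, so p is a product of 5 + 2 = 7 transpositions — odd.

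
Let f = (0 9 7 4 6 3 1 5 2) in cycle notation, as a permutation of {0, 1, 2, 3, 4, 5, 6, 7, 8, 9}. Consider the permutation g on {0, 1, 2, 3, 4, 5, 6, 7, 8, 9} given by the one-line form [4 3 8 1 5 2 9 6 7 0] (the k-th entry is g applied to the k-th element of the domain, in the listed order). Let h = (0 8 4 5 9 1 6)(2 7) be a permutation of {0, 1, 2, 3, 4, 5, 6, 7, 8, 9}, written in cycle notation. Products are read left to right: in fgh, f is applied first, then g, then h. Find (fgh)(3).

3

(fgh)(3) = h(g(f(3))). f(3) = 1, then g(1) = 3, then h(3) = 3, so the result is 3.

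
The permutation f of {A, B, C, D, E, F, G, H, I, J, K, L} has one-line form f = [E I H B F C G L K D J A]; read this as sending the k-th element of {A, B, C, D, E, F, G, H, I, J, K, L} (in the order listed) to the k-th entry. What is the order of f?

30

The disjoint-cycle form of f has cycle lengths 6, 5, 1.
The order is lcm(6, 5) = 30.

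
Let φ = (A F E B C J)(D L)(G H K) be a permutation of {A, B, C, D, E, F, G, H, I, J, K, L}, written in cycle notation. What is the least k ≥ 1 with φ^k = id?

6

The cycle type of φ is (6, 3, 2, 1).
The order is lcm(6, 3, 2) = 6.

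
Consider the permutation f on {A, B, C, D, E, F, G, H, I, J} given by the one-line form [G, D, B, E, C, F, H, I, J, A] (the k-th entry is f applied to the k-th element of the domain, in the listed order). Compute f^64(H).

G

Tracing H → I → … returns to H after 5 steps, so H lies in a 5-cycle (A, G, H, I, J).
Since the cycle has length 5, f^64 acts on it the same as f^4 (64 mod 5 = 4).
Advancing 4 steps from H: H → I → J → A → G.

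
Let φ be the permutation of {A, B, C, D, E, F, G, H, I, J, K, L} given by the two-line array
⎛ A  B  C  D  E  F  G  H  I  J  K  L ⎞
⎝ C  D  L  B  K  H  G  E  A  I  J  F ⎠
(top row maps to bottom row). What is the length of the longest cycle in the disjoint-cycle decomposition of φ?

Decomposing into disjoint cycles gives (A, C, L, F, H, E, K, J, I)(B, D); the longest has length 9.

9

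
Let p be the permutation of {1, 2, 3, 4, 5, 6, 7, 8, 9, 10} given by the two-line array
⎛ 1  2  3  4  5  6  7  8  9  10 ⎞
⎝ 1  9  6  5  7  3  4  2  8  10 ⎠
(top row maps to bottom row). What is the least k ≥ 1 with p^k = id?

Decomposing into disjoint cycles gives cycle lengths 3, 3, 2, 1, 1.
The order is lcm(3, 3, 2) = 6.

6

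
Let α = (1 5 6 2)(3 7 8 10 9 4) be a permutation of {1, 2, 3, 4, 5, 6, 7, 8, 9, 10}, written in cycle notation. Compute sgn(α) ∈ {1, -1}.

The cycle lengths are 6, 4.
A cycle of length ℓ contributes ℓ−1 transpositions, so α is a product of 5 + 3 = 8 transpositions — even.

1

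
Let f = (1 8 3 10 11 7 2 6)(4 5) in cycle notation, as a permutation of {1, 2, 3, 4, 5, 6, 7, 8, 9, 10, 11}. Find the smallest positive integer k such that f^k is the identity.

8

The cycle type of f is (8, 2, 1).
The order of f is the least common multiple of its cycle lengths: lcm(8, 2) = 8.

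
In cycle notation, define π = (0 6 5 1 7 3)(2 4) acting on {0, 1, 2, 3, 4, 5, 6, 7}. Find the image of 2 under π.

Within (2 4), 2 ↦ 4.

4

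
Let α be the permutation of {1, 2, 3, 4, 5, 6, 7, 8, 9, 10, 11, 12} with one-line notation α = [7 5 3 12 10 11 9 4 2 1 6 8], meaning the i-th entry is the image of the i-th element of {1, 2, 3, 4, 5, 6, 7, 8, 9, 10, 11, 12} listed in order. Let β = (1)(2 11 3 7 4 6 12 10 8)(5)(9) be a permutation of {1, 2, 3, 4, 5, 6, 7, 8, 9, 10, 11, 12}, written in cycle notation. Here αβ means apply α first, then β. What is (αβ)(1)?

First apply α: α(1) = 7, then β(7) = 4. Thus (αβ)(1) = 4.

4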